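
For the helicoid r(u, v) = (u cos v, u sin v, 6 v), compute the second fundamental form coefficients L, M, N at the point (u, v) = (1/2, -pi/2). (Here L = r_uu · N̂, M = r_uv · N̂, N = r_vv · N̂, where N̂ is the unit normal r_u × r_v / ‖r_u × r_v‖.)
L = 0;  M = -12*sqrt(145)/145;  N = 0

Compute the unit normal N̂(u, v) = (6*sin(v)/sqrt(u^2 + 36), -6*cos(v)/sqrt(u^2 + 36), u/sqrt(u^2 + 36)), and the second partials r_uu, r_uv, r_vv. Take dot products:
  L(u, v) = r_uu · N̂ = 0,
  M(u, v) = r_uv · N̂ = -6/sqrt(u^2 + 36),
  N(u, v) = r_vv · N̂ = 0.
Evaluating at (u, v) = (1/2, -pi/2):
  L = 0, M = -12*sqrt(145)/145, N = 0.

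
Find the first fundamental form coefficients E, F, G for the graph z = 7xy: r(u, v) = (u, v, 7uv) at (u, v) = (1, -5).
E = 1226;  F = -245;  G = 50

Partials: r_u = (1, 0, 7*v), r_v = (0, 1, 7*u). As functions of (u, v):
  E = r_u · r_u = 49*v^2 + 1,
  F = r_u · r_v = 49*u*v,
  G = r_v · r_v = 49*u^2 + 1.
Evaluating at (u, v) = (1, -5): E = 1226, F = -245, G = 50.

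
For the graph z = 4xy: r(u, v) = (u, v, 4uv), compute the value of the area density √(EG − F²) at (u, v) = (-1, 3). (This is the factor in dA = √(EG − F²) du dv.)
√(EG − F²)|_{(-1, 3)} = sqrt(161)

E = 16*v^2 + 1, F = 16*u*v, G = 16*u^2 + 1, so EG − F² = 16*u^2 + 16*v^2 + 1. Taking the positive square root: √(EG − F²) = sqrt(16*u^2 + 16*v^2 + 1). At (u, v) = (-1, 3): sqrt(161).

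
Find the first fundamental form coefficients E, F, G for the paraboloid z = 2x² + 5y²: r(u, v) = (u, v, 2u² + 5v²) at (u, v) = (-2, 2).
E = 65;  F = -160;  G = 401

Partials: r_u = (1, 0, 4*u), r_v = (0, 1, 10*v). As functions of (u, v):
  E = r_u · r_u = 16*u^2 + 1,
  F = r_u · r_v = 40*u*v,
  G = r_v · r_v = 100*v^2 + 1.
Evaluating at (u, v) = (-2, 2): E = 65, F = -160, G = 401.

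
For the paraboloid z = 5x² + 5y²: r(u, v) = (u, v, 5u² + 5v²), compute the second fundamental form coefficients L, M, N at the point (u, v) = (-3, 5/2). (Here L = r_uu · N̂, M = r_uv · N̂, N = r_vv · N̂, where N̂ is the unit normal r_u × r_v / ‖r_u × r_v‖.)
L = 5*sqrt(1526)/763;  M = 0;  N = 5*sqrt(1526)/763

Compute the unit normal N̂(u, v) = (-10*u/sqrt(100*u^2 + 100*v^2 + 1), -10*v/sqrt(100*u^2 + 100*v^2 + 1), 1/sqrt(100*u^2 + 100*v^2 + 1)), and the second partials r_uu, r_uv, r_vv. Take dot products:
  L(u, v) = r_uu · N̂ = 10/sqrt(100*u^2 + 100*v^2 + 1),
  M(u, v) = r_uv · N̂ = 0,
  N(u, v) = r_vv · N̂ = 10/sqrt(100*u^2 + 100*v^2 + 1).
Evaluating at (u, v) = (-3, 5/2):
  L = 5*sqrt(1526)/763, M = 0, N = 5*sqrt(1526)/763.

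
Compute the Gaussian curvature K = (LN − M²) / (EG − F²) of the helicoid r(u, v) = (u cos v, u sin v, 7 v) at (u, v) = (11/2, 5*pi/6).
K = -784/100489

Coefficients of the first fundamental form: E = 1, F = 0, G = u^2 + 49.
Coefficients of the second fundamental form: L = 0, M = -7/sqrt(u^2 + 49), N = 0.
Assemble K = (LN − M²)/(EG − F²) = -49/(u^2 + 49)^2. At (u, v) = (11/2, 5*pi/6): K = -784/100489.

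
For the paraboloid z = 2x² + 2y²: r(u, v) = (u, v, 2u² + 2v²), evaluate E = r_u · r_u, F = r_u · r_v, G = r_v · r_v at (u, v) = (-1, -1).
E = 17;  F = 16;  G = 17

Partials: r_u = (1, 0, 4*u), r_v = (0, 1, 4*v). As functions of (u, v):
  E = r_u · r_u = 16*u^2 + 1,
  F = r_u · r_v = 16*u*v,
  G = r_v · r_v = 16*v^2 + 1.
Evaluating at (u, v) = (-1, -1): E = 17, F = 16, G = 17.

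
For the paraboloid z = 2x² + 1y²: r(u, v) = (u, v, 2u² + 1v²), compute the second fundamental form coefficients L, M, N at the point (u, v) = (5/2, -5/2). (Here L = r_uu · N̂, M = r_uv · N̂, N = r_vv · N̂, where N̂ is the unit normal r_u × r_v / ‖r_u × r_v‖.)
L = 2*sqrt(14)/21;  M = 0;  N = sqrt(14)/21

Compute the unit normal N̂(u, v) = (-4*u/sqrt(16*u^2 + 4*v^2 + 1), -2*v/sqrt(16*u^2 + 4*v^2 + 1), 1/sqrt(16*u^2 + 4*v^2 + 1)), and the second partials r_uu, r_uv, r_vv. Take dot products:
  L(u, v) = r_uu · N̂ = 4/sqrt(16*u^2 + 4*v^2 + 1),
  M(u, v) = r_uv · N̂ = 0,
  N(u, v) = r_vv · N̂ = 2/sqrt(16*u^2 + 4*v^2 + 1).
Evaluating at (u, v) = (5/2, -5/2):
  L = 2*sqrt(14)/21, M = 0, N = sqrt(14)/21.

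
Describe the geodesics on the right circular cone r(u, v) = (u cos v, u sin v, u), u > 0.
The cone is flat away from the apex (K = 0). Slitting along a generator and unrolling gives an isometry to a sector of the plane; geodesics are the pre-images of straight lines in that sector. In particular, generators (v = const) are geodesics, and generic geodesics spiral from a minimum-distance point before returning to infinity.

For this cone, E = 2, F = 0, G = u², so EG − F² = 2u² > 0 (u > 0), and direct computation gives K = 0 away from the apex. Flatness lets us unroll the cone along a generator into a planar sector of angle 2π/√2 = π√2 ≈ 4.44 rad; geodesics on the cone are exactly the curves that develop to straight lines in this sector. Generators (v = const) develop to rays through the sector's vertex and are geodesics; the circles u = const develop to circular arcs and are not geodesics.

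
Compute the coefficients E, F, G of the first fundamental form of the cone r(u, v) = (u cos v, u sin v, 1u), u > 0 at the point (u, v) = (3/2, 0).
E = 2;  F = 0;  G = 9/4

Partials: r_u = (cos(v), sin(v), 1), r_v = (-u*sin(v), u*cos(v), 0). As functions of (u, v):
  E = r_u · r_u = 2,
  F = r_u · r_v = 0,
  G = r_v · r_v = u^2.
Evaluating at (u, v) = (3/2, 0): E = 2, F = 0, G = 9/4.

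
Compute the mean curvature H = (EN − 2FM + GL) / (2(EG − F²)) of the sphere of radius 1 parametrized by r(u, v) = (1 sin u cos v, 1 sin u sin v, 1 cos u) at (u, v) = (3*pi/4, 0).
H = -1

With E = 1, F = 0, G = sin(u)^2, L = -sin(u)/Abs(sin(u)), M = 0, N = -sin(u)^3/Abs(sin(u)), assemble
  H = (EN − 2FM + GL) / (2(EG − F²)) = -sin(u)/Abs(sin(u)).
At (u, v) = (3*pi/4, 0): H = -1.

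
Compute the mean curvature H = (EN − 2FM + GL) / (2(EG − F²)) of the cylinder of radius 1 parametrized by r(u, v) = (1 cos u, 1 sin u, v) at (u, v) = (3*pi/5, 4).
H = -1/2

With E = 1, F = 0, G = 1, L = -1, M = 0, N = 0, assemble
  H = (EN − 2FM + GL) / (2(EG − F²)) = -1/2.
At (u, v) = (3*pi/5, 4): H = -1/2.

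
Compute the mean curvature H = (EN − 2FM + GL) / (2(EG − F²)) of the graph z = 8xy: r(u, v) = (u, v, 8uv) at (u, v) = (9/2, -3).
H = 6912*sqrt(1873)/3508129

With E = 64*v^2 + 1, F = 64*u*v, G = 64*u^2 + 1, L = 0, M = 8/sqrt(64*u^2 + 64*v^2 + 1), N = 0, assemble
  H = (EN − 2FM + GL) / (2(EG − F²)) = -512*u*v/(64*u^2 + 64*v^2 + 1)^(3/2).
At (u, v) = (9/2, -3): H = 6912*sqrt(1873)/3508129.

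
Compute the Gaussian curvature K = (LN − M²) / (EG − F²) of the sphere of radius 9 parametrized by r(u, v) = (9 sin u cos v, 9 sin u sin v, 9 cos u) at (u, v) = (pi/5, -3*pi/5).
K = 1/81

Coefficients of the first fundamental form: E = 81, F = 0, G = 81*sin(u)^2.
Coefficients of the second fundamental form: L = -9*sin(u)/Abs(sin(u)), M = 0, N = -9*sin(u)^3/Abs(sin(u)).
Assemble K = (LN − M²)/(EG − F²) = 1/81. At (u, v) = (pi/5, -3*pi/5): K = 1/81.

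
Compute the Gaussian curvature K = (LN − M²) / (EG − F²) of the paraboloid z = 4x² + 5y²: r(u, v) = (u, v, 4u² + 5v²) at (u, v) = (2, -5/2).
K = 20/194481

Coefficients of the first fundamental form: E = 64*u^2 + 1, F = 80*u*v, G = 100*v^2 + 1.
Coefficients of the second fundamental form: L = 8/sqrt(64*u^2 + 100*v^2 + 1), M = 0, N = 10/sqrt(64*u^2 + 100*v^2 + 1).
Assemble K = (LN − M²)/(EG − F²) = 80/(4096*u^4 + 12800*u^2*v^2 + 128*u^2 + 10000*v^4 + 200*v^2 + 1). At (u, v) = (2, -5/2): K = 20/194481.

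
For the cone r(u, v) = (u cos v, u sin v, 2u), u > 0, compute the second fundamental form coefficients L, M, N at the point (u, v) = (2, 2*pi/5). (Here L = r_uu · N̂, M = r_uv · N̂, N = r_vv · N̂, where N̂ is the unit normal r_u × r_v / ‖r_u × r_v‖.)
L = 0;  M = 0;  N = 4*sqrt(5)/5

Compute the unit normal N̂(u, v) = (-2*sqrt(5)*u*cos(v)/(5*Abs(u)), -2*sqrt(5)*u*sin(v)/(5*Abs(u)), sqrt(5)*u/(5*Abs(u))), and the second partials r_uu, r_uv, r_vv. Take dot products:
  L(u, v) = r_uu · N̂ = 0,
  M(u, v) = r_uv · N̂ = 0,
  N(u, v) = r_vv · N̂ = 2*sqrt(5)*u^2/(5*Abs(u)).
Evaluating at (u, v) = (2, 2*pi/5):
  L = 0, M = 0, N = 4*sqrt(5)/5.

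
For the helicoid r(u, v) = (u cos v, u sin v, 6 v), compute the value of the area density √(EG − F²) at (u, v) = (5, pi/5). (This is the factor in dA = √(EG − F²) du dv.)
√(EG − F²)|_{(5, pi/5)} = sqrt(61)

E = 1, F = 0, G = u^2 + 36, so EG − F² = u^2 + 36. Taking the positive square root: √(EG − F²) = sqrt(u^2 + 36). At (u, v) = (5, pi/5): sqrt(61).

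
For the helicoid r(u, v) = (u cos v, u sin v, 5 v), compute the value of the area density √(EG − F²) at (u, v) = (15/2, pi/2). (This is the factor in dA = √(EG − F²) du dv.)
√(EG − F²)|_{(15/2, pi/2)} = 5*sqrt(13)/2

E = 1, F = 0, G = u^2 + 25, so EG − F² = u^2 + 25. Taking the positive square root: √(EG − F²) = sqrt(u^2 + 25). At (u, v) = (15/2, pi/2): 5*sqrt(13)/2.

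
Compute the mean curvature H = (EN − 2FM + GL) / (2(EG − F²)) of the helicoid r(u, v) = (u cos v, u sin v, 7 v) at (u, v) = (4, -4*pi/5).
H = 0

With E = 1, F = 0, G = u^2 + 49, L = 0, M = -7/sqrt(u^2 + 49), N = 0, assemble
  H = (EN − 2FM + GL) / (2(EG − F²)) = 0.
At (u, v) = (4, -4*pi/5): H = 0.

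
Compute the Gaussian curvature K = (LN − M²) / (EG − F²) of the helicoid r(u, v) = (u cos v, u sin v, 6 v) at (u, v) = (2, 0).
K = -9/400

Coefficients of the first fundamental form: E = 1, F = 0, G = u^2 + 36.
Coefficients of the second fundamental form: L = 0, M = -6/sqrt(u^2 + 36), N = 0.
Assemble K = (LN − M²)/(EG − F²) = -36/(u^2 + 36)^2. At (u, v) = (2, 0): K = -9/400.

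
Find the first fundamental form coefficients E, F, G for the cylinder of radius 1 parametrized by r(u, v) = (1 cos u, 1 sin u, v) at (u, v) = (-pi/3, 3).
E = 1;  F = 0;  G = 1

Partials: r_u = (-sin(u), cos(u), 0), r_v = (0, 0, 1). As functions of (u, v):
  E = r_u · r_u = 1,
  F = r_u · r_v = 0,
  G = r_v · r_v = 1.
Evaluating at (u, v) = (-pi/3, 3): E = 1, F = 0, G = 1.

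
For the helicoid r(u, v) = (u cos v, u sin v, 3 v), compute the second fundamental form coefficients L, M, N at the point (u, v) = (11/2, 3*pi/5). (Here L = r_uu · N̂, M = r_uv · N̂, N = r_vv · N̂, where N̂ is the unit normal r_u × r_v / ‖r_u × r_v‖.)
L = 0;  M = -6*sqrt(157)/157;  N = 0

Compute the unit normal N̂(u, v) = (3*sin(v)/sqrt(u^2 + 9), -3*cos(v)/sqrt(u^2 + 9), u/sqrt(u^2 + 9)), and the second partials r_uu, r_uv, r_vv. Take dot products:
  L(u, v) = r_uu · N̂ = 0,
  M(u, v) = r_uv · N̂ = -3/sqrt(u^2 + 9),
  N(u, v) = r_vv · N̂ = 0.
Evaluating at (u, v) = (11/2, 3*pi/5):
  L = 0, M = -6*sqrt(157)/157, N = 0.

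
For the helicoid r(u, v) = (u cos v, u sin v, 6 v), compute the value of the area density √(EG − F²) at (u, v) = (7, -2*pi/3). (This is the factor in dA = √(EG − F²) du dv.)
√(EG − F²)|_{(7, -2*pi/3)} = sqrt(85)

E = 1, F = 0, G = u^2 + 36, so EG − F² = u^2 + 36. Taking the positive square root: √(EG − F²) = sqrt(u^2 + 36). At (u, v) = (7, -2*pi/3): sqrt(85).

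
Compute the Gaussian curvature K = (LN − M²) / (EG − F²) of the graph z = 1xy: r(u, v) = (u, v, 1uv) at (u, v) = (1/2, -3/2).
K = -4/49

Coefficients of the first fundamental form: E = v^2 + 1, F = u*v, G = u^2 + 1.
Coefficients of the second fundamental form: L = 0, M = 1/sqrt(u^2 + v^2 + 1), N = 0.
Assemble K = (LN − M²)/(EG − F²) = 1/((u^2*v^2 - (u^2 + 1)*(v^2 + 1))*(u^2 + v^2 + 1)). At (u, v) = (1/2, -3/2): K = -4/49.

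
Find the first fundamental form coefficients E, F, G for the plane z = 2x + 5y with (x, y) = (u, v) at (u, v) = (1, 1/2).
E = 5;  F = 10;  G = 26

Partials: r_u = (1, 0, 2), r_v = (0, 1, 5). As functions of (u, v):
  E = r_u · r_u = 5,
  F = r_u · r_v = 10,
  G = r_v · r_v = 26.
Evaluating at (u, v) = (1, 1/2): E = 5, F = 10, G = 26.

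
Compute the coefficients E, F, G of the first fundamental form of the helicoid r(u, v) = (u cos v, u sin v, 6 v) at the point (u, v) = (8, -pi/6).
E = 1;  F = 0;  G = 100

Partials: r_u = (cos(v), sin(v), 0), r_v = (-u*sin(v), u*cos(v), 6). As functions of (u, v):
  E = r_u · r_u = 1,
  F = r_u · r_v = 0,
  G = r_v · r_v = u^2 + 36.
Evaluating at (u, v) = (8, -pi/6): E = 1, F = 0, G = 100.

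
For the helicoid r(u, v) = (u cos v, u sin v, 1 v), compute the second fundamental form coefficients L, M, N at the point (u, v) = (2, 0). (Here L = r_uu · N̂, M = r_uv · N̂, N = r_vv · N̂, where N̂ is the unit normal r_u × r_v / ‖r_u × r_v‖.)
L = 0;  M = -sqrt(5)/5;  N = 0

Compute the unit normal N̂(u, v) = (sin(v)/sqrt(u^2 + 1), -cos(v)/sqrt(u^2 + 1), u/sqrt(u^2 + 1)), and the second partials r_uu, r_uv, r_vv. Take dot products:
  L(u, v) = r_uu · N̂ = 0,
  M(u, v) = r_uv · N̂ = -1/sqrt(u^2 + 1),
  N(u, v) = r_vv · N̂ = 0.
Evaluating at (u, v) = (2, 0):
  L = 0, M = -sqrt(5)/5, N = 0.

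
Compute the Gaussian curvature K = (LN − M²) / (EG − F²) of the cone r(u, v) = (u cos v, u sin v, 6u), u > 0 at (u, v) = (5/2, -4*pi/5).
K = 0

Coefficients of the first fundamental form: E = 37, F = 0, G = u^2.
Coefficients of the second fundamental form: L = 0, M = 0, N = 6*sqrt(37)*u^2/(37*Abs(u)).
Assemble K = (LN − M²)/(EG − F²) = 0. At (u, v) = (5/2, -4*pi/5): K = 0.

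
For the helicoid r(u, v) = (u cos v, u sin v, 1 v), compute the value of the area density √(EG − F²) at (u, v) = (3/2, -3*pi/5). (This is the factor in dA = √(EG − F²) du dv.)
√(EG − F²)|_{(3/2, -3*pi/5)} = sqrt(13)/2

E = 1, F = 0, G = u^2 + 1, so EG − F² = u^2 + 1. Taking the positive square root: √(EG − F²) = sqrt(u^2 + 1). At (u, v) = (3/2, -3*pi/5): sqrt(13)/2.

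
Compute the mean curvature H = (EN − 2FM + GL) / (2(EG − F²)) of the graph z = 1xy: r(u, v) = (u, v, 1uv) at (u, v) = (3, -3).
H = 9*sqrt(19)/361

With E = v^2 + 1, F = u*v, G = u^2 + 1, L = 0, M = 1/sqrt(u^2 + v^2 + 1), N = 0, assemble
  H = (EN − 2FM + GL) / (2(EG − F²)) = -u*v/(u^2 + v^2 + 1)^(3/2).
At (u, v) = (3, -3): H = 9*sqrt(19)/361.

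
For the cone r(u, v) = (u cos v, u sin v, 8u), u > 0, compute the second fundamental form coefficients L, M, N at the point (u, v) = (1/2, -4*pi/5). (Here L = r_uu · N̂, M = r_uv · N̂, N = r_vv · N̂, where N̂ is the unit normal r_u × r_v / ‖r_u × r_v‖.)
L = 0;  M = 0;  N = 4*sqrt(65)/65

Compute the unit normal N̂(u, v) = (-8*sqrt(65)*u*cos(v)/(65*Abs(u)), -8*sqrt(65)*u*sin(v)/(65*Abs(u)), sqrt(65)*u/(65*Abs(u))), and the second partials r_uu, r_uv, r_vv. Take dot products:
  L(u, v) = r_uu · N̂ = 0,
  M(u, v) = r_uv · N̂ = 0,
  N(u, v) = r_vv · N̂ = 8*sqrt(65)*u^2/(65*Abs(u)).
Evaluating at (u, v) = (1/2, -4*pi/5):
  L = 0, M = 0, N = 4*sqrt(65)/65.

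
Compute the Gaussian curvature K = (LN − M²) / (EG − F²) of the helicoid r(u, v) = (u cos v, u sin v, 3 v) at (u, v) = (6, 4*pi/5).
K = -1/225

Coefficients of the first fundamental form: E = 1, F = 0, G = u^2 + 9.
Coefficients of the second fundamental form: L = 0, M = -3/sqrt(u^2 + 9), N = 0.
Assemble K = (LN − M²)/(EG − F²) = -9/(u^2 + 9)^2. At (u, v) = (6, 4*pi/5): K = -1/225.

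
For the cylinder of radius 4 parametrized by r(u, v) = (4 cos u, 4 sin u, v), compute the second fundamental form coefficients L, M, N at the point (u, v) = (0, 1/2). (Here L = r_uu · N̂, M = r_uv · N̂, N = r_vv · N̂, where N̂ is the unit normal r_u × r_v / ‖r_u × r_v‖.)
L = -4;  M = 0;  N = 0

Compute the unit normal N̂(u, v) = (cos(u), sin(u), 0), and the second partials r_uu, r_uv, r_vv. Take dot products:
  L(u, v) = r_uu · N̂ = -4,
  M(u, v) = r_uv · N̂ = 0,
  N(u, v) = r_vv · N̂ = 0.
Evaluating at (u, v) = (0, 1/2):
  L = -4, M = 0, N = 0.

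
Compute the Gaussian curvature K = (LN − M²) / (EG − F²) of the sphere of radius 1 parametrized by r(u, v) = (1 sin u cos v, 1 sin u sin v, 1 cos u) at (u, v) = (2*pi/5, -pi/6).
K = 1

Coefficients of the first fundamental form: E = 1, F = 0, G = sin(u)^2.
Coefficients of the second fundamental form: L = -sin(u)/Abs(sin(u)), M = 0, N = -sin(u)^3/Abs(sin(u)).
Assemble K = (LN − M²)/(EG − F²) = 1. At (u, v) = (2*pi/5, -pi/6): K = 1.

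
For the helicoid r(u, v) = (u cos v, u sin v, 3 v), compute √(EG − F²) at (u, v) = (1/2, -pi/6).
√(EG − F²)|_{(1/2, -pi/6)} = sqrt(37)/2

E = 1, F = 0, G = u^2 + 9; EG − F² = u^2 + 9; √(EG − F²) = sqrt(u^2 + 9). At the given point: sqrt(37)/2.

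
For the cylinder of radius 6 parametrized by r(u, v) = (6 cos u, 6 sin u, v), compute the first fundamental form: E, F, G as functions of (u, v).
E = 36;  F = 0;  G = 1

Compute partials: r_u = (-6*sin(u), 6*cos(u), 0), r_v = (0, 0, 1). Then
  E = r_u · r_u = 36,
  F = r_u · r_v = 0,
  G = r_v · r_v = 1.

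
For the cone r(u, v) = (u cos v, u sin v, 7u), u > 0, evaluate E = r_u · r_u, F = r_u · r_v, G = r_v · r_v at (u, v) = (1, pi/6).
E = 50;  F = 0;  G = 1

Partials: r_u = (cos(v), sin(v), 7), r_v = (-u*sin(v), u*cos(v), 0). As functions of (u, v):
  E = r_u · r_u = 50,
  F = r_u · r_v = 0,
  G = r_v · r_v = u^2.
Evaluating at (u, v) = (1, pi/6): E = 50, F = 0, G = 1.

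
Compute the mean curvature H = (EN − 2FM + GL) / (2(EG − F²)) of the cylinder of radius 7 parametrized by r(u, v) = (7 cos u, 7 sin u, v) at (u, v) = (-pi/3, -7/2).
H = -1/14

With E = 49, F = 0, G = 1, L = -7, M = 0, N = 0, assemble
  H = (EN − 2FM + GL) / (2(EG − F²)) = -1/14.
At (u, v) = (-pi/3, -7/2): H = -1/14.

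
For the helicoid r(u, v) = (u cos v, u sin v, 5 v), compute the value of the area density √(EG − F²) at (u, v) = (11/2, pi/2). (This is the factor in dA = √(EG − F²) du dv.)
√(EG − F²)|_{(11/2, pi/2)} = sqrt(221)/2

E = 1, F = 0, G = u^2 + 25, so EG − F² = u^2 + 25. Taking the positive square root: √(EG − F²) = sqrt(u^2 + 25). At (u, v) = (11/2, pi/2): sqrt(221)/2.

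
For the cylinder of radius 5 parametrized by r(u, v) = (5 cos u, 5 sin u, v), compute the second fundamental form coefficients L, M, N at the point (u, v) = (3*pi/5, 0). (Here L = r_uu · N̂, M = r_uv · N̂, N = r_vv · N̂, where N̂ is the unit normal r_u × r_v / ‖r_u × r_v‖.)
L = -5;  M = 0;  N = 0

Compute the unit normal N̂(u, v) = (cos(u), sin(u), 0), and the second partials r_uu, r_uv, r_vv. Take dot products:
  L(u, v) = r_uu · N̂ = -5,
  M(u, v) = r_uv · N̂ = 0,
  N(u, v) = r_vv · N̂ = 0.
Evaluating at (u, v) = (3*pi/5, 0):
  L = -5, M = 0, N = 0.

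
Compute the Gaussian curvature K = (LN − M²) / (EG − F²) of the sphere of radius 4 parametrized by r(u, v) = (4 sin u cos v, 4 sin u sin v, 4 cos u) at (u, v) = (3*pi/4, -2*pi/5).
K = 1/16

Coefficients of the first fundamental form: E = 16, F = 0, G = 16*sin(u)^2.
Coefficients of the second fundamental form: L = -4*sin(u)/Abs(sin(u)), M = 0, N = -4*sin(u)^3/Abs(sin(u)).
Assemble K = (LN − M²)/(EG − F²) = 1/16. At (u, v) = (3*pi/4, -2*pi/5): K = 1/16.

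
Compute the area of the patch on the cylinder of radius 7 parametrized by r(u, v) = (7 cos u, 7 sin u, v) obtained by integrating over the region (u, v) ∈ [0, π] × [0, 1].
Area = 7*pi

Area = ∫∫ √(EG − F²) du dv with √(EG − F²) = 7. Integrating over [0, π] × [0, 1] gives 7*pi.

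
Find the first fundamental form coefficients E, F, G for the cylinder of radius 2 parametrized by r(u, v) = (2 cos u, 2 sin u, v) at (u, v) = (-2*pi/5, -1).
E = 4;  F = 0;  G = 1

Partials: r_u = (-2*sin(u), 2*cos(u), 0), r_v = (0, 0, 1). As functions of (u, v):
  E = r_u · r_u = 4,
  F = r_u · r_v = 0,
  G = r_v · r_v = 1.
Evaluating at (u, v) = (-2*pi/5, -1): E = 4, F = 0, G = 1.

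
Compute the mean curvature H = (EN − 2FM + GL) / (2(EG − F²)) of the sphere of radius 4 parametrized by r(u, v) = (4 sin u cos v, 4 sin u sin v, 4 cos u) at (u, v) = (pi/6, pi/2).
H = -1/4

With E = 16, F = 0, G = 16*sin(u)^2, L = -4*sin(u)/Abs(sin(u)), M = 0, N = -4*sin(u)^3/Abs(sin(u)), assemble
  H = (EN − 2FM + GL) / (2(EG − F²)) = -sin(u)/(4*Abs(sin(u))).
At (u, v) = (pi/6, pi/2): H = -1/4.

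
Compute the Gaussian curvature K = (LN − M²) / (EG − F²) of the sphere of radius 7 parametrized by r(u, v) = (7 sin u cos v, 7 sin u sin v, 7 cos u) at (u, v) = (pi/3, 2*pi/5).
K = 1/49

Coefficients of the first fundamental form: E = 49, F = 0, G = 49*sin(u)^2.
Coefficients of the second fundamental form: L = -7*sin(u)/Abs(sin(u)), M = 0, N = -7*sin(u)^3/Abs(sin(u)).
Assemble K = (LN − M²)/(EG − F²) = 1/49. At (u, v) = (pi/3, 2*pi/5): K = 1/49.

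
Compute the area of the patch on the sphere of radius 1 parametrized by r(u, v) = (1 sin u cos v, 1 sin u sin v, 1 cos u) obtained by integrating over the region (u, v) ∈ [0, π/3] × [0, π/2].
Area = pi/4

Area = ∫∫ √(EG − F²) du dv with √(EG − F²) = Abs(sin(u)). Integrating over [0, π/3] × [0, π/2] gives pi/4.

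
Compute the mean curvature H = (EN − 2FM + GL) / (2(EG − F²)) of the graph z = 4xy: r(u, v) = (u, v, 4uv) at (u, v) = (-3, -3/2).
H = -288*sqrt(181)/32761

With E = 16*v^2 + 1, F = 16*u*v, G = 16*u^2 + 1, L = 0, M = 4/sqrt(16*u^2 + 16*v^2 + 1), N = 0, assemble
  H = (EN − 2FM + GL) / (2(EG − F²)) = -64*u*v/(16*u^2 + 16*v^2 + 1)^(3/2).
At (u, v) = (-3, -3/2): H = -288*sqrt(181)/32761.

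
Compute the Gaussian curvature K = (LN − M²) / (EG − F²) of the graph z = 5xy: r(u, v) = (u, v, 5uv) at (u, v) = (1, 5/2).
K = -400/531441

Coefficients of the first fundamental form: E = 25*v^2 + 1, F = 25*u*v, G = 25*u^2 + 1.
Coefficients of the second fundamental form: L = 0, M = 5/sqrt(25*u^2 + 25*v^2 + 1), N = 0.
Assemble K = (LN − M²)/(EG − F²) = -25/(625*u^4 + 1250*u^2*v^2 + 50*u^2 + 625*v^4 + 50*v^2 + 1). At (u, v) = (1, 5/2): K = -400/531441.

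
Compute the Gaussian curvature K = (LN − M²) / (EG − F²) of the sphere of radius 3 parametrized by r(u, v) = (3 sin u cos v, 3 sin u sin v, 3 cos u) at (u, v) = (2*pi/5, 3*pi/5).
K = 1/9

Coefficients of the first fundamental form: E = 9, F = 0, G = 9*sin(u)^2.
Coefficients of the second fundamental form: L = -3*sin(u)/Abs(sin(u)), M = 0, N = -3*sin(u)^3/Abs(sin(u)).
Assemble K = (LN − M²)/(EG − F²) = 1/9. At (u, v) = (2*pi/5, 3*pi/5): K = 1/9.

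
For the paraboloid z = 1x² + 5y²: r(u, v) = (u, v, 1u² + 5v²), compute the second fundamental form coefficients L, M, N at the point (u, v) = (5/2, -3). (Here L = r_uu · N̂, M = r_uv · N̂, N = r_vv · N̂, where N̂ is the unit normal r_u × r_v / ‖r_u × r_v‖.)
L = sqrt(926)/463;  M = 0;  N = 5*sqrt(926)/463

Compute the unit normal N̂(u, v) = (-2*u/sqrt(4*u^2 + 100*v^2 + 1), -10*v/sqrt(4*u^2 + 100*v^2 + 1), 1/sqrt(4*u^2 + 100*v^2 + 1)), and the second partials r_uu, r_uv, r_vv. Take dot products:
  L(u, v) = r_uu · N̂ = 2/sqrt(4*u^2 + 100*v^2 + 1),
  M(u, v) = r_uv · N̂ = 0,
  N(u, v) = r_vv · N̂ = 10/sqrt(4*u^2 + 100*v^2 + 1).
Evaluating at (u, v) = (5/2, -3):
  L = sqrt(926)/463, M = 0, N = 5*sqrt(926)/463.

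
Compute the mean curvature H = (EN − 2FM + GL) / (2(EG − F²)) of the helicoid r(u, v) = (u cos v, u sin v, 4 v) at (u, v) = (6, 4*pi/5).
H = 0

With E = 1, F = 0, G = u^2 + 16, L = 0, M = -4/sqrt(u^2 + 16), N = 0, assemble
  H = (EN − 2FM + GL) / (2(EG − F²)) = 0.
At (u, v) = (6, 4*pi/5): H = 0.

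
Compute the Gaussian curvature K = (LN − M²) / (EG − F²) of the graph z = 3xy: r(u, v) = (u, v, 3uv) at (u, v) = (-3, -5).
K = -9/94249

Coefficients of the first fundamental form: E = 9*v^2 + 1, F = 9*u*v, G = 9*u^2 + 1.
Coefficients of the second fundamental form: L = 0, M = 3/sqrt(9*u^2 + 9*v^2 + 1), N = 0.
Assemble K = (LN − M²)/(EG − F²) = -9/(81*u^4 + 162*u^2*v^2 + 18*u^2 + 81*v^4 + 18*v^2 + 1). At (u, v) = (-3, -5): K = -9/94249.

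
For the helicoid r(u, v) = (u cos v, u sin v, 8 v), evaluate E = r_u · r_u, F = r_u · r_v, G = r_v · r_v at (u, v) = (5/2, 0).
E = 1;  F = 0;  G = 281/4

Partials: r_u = (cos(v), sin(v), 0), r_v = (-u*sin(v), u*cos(v), 8). As functions of (u, v):
  E = r_u · r_u = 1,
  F = r_u · r_v = 0,
  G = r_v · r_v = u^2 + 64.
Evaluating at (u, v) = (5/2, 0): E = 1, F = 0, G = 281/4.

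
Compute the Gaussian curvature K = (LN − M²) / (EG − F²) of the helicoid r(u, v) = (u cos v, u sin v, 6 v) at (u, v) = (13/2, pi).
K = -576/97969

Coefficients of the first fundamental form: E = 1, F = 0, G = u^2 + 36.
Coefficients of the second fundamental form: L = 0, M = -6/sqrt(u^2 + 36), N = 0.
Assemble K = (LN − M²)/(EG − F²) = -36/(u^2 + 36)^2. At (u, v) = (13/2, pi): K = -576/97969.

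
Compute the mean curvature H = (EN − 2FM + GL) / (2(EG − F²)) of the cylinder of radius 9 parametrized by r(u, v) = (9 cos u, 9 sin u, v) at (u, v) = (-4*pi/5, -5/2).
H = -1/18

With E = 81, F = 0, G = 1, L = -9, M = 0, N = 0, assemble
  H = (EN − 2FM + GL) / (2(EG − F²)) = -1/18.
At (u, v) = (-4*pi/5, -5/2): H = -1/18.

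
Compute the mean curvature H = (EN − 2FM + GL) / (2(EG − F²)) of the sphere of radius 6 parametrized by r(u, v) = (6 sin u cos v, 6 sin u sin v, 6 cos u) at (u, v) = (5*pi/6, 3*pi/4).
H = -1/6

With E = 36, F = 0, G = 36*sin(u)^2, L = -6*sin(u)/Abs(sin(u)), M = 0, N = -6*sin(u)^3/Abs(sin(u)), assemble
  H = (EN − 2FM + GL) / (2(EG − F²)) = -sin(u)/(6*Abs(sin(u))).
At (u, v) = (5*pi/6, 3*pi/4): H = -1/6.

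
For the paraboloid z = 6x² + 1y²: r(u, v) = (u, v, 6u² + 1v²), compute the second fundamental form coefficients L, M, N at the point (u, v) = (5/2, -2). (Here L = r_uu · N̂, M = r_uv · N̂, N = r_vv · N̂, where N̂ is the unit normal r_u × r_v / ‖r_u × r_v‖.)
L = 12*sqrt(917)/917;  M = 0;  N = 2*sqrt(917)/917

Compute the unit normal N̂(u, v) = (-12*u/sqrt(144*u^2 + 4*v^2 + 1), -2*v/sqrt(144*u^2 + 4*v^2 + 1), 1/sqrt(144*u^2 + 4*v^2 + 1)), and the second partials r_uu, r_uv, r_vv. Take dot products:
  L(u, v) = r_uu · N̂ = 12/sqrt(144*u^2 + 4*v^2 + 1),
  M(u, v) = r_uv · N̂ = 0,
  N(u, v) = r_vv · N̂ = 2/sqrt(144*u^2 + 4*v^2 + 1).
Evaluating at (u, v) = (5/2, -2):
  L = 12*sqrt(917)/917, M = 0, N = 2*sqrt(917)/917.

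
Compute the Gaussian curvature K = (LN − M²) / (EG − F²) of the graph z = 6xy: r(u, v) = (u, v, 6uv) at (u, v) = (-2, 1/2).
K = -9/5929

Coefficients of the first fundamental form: E = 36*v^2 + 1, F = 36*u*v, G = 36*u^2 + 1.
Coefficients of the second fundamental form: L = 0, M = 6/sqrt(36*u^2 + 36*v^2 + 1), N = 0.
Assemble K = (LN − M²)/(EG − F²) = -36/(1296*u^4 + 2592*u^2*v^2 + 72*u^2 + 1296*v^4 + 72*v^2 + 1). At (u, v) = (-2, 1/2): K = -9/5929.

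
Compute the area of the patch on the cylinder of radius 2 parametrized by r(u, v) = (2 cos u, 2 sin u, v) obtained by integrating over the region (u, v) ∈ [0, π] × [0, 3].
Area = 6*pi

Area = ∫∫ √(EG − F²) du dv with √(EG − F²) = 2. Integrating over [0, π] × [0, 3] gives 6*pi.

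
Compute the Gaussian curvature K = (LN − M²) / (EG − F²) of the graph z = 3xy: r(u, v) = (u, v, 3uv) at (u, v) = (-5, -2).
K = -9/68644

Coefficients of the first fundamental form: E = 9*v^2 + 1, F = 9*u*v, G = 9*u^2 + 1.
Coefficients of the second fundamental form: L = 0, M = 3/sqrt(9*u^2 + 9*v^2 + 1), N = 0.
Assemble K = (LN − M²)/(EG − F²) = -9/(81*u^4 + 162*u^2*v^2 + 18*u^2 + 81*v^4 + 18*v^2 + 1). At (u, v) = (-5, -2): K = -9/68644.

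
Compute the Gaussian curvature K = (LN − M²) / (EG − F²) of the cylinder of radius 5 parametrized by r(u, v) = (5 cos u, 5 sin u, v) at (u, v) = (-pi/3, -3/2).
K = 0

Coefficients of the first fundamental form: E = 25, F = 0, G = 1.
Coefficients of the second fundamental form: L = -5, M = 0, N = 0.
Assemble K = (LN − M²)/(EG − F²) = 0. At (u, v) = (-pi/3, -3/2): K = 0.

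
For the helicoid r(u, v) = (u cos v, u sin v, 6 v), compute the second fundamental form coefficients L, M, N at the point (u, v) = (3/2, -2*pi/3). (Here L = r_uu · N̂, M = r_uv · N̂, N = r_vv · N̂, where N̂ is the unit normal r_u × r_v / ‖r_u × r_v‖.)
L = 0;  M = -4*sqrt(17)/17;  N = 0

Compute the unit normal N̂(u, v) = (6*sin(v)/sqrt(u^2 + 36), -6*cos(v)/sqrt(u^2 + 36), u/sqrt(u^2 + 36)), and the second partials r_uu, r_uv, r_vv. Take dot products:
  L(u, v) = r_uu · N̂ = 0,
  M(u, v) = r_uv · N̂ = -6/sqrt(u^2 + 36),
  N(u, v) = r_vv · N̂ = 0.
Evaluating at (u, v) = (3/2, -2*pi/3):
  L = 0, M = -4*sqrt(17)/17, N = 0.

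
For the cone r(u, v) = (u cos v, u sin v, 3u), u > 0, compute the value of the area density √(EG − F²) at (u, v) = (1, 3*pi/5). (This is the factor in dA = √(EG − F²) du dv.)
√(EG − F²)|_{(1, 3*pi/5)} = sqrt(10)

E = 10, F = 0, G = u^2, so EG − F² = 10*u^2. Taking the positive square root: √(EG − F²) = sqrt(10)*Abs(u). At (u, v) = (1, 3*pi/5): sqrt(10).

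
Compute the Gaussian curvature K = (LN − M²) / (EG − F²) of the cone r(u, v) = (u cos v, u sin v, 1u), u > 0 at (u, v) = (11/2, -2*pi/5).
K = 0

Coefficients of the first fundamental form: E = 2, F = 0, G = u^2.
Coefficients of the second fundamental form: L = 0, M = 0, N = sqrt(2)*u^2/(2*Abs(u)).
Assemble K = (LN − M²)/(EG − F²) = 0. At (u, v) = (11/2, -2*pi/5): K = 0.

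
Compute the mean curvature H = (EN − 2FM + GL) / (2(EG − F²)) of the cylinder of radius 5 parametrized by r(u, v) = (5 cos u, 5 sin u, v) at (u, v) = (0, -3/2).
H = -1/10

With E = 25, F = 0, G = 1, L = -5, M = 0, N = 0, assemble
  H = (EN − 2FM + GL) / (2(EG − F²)) = -1/10.
At (u, v) = (0, -3/2): H = -1/10.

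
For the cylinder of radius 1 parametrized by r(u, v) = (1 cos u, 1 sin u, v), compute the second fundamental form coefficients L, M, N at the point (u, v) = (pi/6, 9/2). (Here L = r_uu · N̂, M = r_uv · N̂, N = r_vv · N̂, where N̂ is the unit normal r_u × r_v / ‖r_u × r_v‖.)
L = -1;  M = 0;  N = 0

Compute the unit normal N̂(u, v) = (cos(u), sin(u), 0), and the second partials r_uu, r_uv, r_vv. Take dot products:
  L(u, v) = r_uu · N̂ = -1,
  M(u, v) = r_uv · N̂ = 0,
  N(u, v) = r_vv · N̂ = 0.
Evaluating at (u, v) = (pi/6, 9/2):
  L = -1, M = 0, N = 0.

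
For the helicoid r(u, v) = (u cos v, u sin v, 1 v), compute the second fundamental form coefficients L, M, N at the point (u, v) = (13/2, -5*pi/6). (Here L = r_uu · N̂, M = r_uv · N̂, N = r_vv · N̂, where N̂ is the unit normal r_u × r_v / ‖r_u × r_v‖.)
L = 0;  M = -2*sqrt(173)/173;  N = 0

Compute the unit normal N̂(u, v) = (sin(v)/sqrt(u^2 + 1), -cos(v)/sqrt(u^2 + 1), u/sqrt(u^2 + 1)), and the second partials r_uu, r_uv, r_vv. Take dot products:
  L(u, v) = r_uu · N̂ = 0,
  M(u, v) = r_uv · N̂ = -1/sqrt(u^2 + 1),
  N(u, v) = r_vv · N̂ = 0.
Evaluating at (u, v) = (13/2, -5*pi/6):
  L = 0, M = -2*sqrt(173)/173, N = 0.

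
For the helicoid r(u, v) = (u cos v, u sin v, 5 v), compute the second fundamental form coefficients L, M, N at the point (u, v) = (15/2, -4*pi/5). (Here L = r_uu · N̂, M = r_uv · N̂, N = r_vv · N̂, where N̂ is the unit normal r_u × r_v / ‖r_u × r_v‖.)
L = 0;  M = -2*sqrt(13)/13;  N = 0

Compute the unit normal N̂(u, v) = (5*sin(v)/sqrt(u^2 + 25), -5*cos(v)/sqrt(u^2 + 25), u/sqrt(u^2 + 25)), and the second partials r_uu, r_uv, r_vv. Take dot products:
  L(u, v) = r_uu · N̂ = 0,
  M(u, v) = r_uv · N̂ = -5/sqrt(u^2 + 25),
  N(u, v) = r_vv · N̂ = 0.
Evaluating at (u, v) = (15/2, -4*pi/5):
  L = 0, M = -2*sqrt(13)/13, N = 0.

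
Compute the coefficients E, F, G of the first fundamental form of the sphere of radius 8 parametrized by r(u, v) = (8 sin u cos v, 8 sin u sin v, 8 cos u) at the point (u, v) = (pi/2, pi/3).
E = 64;  F = 0;  G = 64

Partials: r_u = (8*cos(u)*cos(v), 8*sin(v)*cos(u), -8*sin(u)), r_v = (-8*sin(u)*sin(v), 8*sin(u)*cos(v), 0). As functions of (u, v):
  E = r_u · r_u = 64,
  F = r_u · r_v = 0,
  G = r_v · r_v = 64*sin(u)^2.
Evaluating at (u, v) = (pi/2, pi/3): E = 64, F = 0, G = 64.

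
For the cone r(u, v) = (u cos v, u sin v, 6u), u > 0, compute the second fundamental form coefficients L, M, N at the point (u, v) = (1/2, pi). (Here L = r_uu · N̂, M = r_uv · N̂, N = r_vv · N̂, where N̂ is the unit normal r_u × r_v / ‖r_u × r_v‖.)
L = 0;  M = 0;  N = 3*sqrt(37)/37

Compute the unit normal N̂(u, v) = (-6*sqrt(37)*u*cos(v)/(37*Abs(u)), -6*sqrt(37)*u*sin(v)/(37*Abs(u)), sqrt(37)*u/(37*Abs(u))), and the second partials r_uu, r_uv, r_vv. Take dot products:
  L(u, v) = r_uu · N̂ = 0,
  M(u, v) = r_uv · N̂ = 0,
  N(u, v) = r_vv · N̂ = 6*sqrt(37)*u^2/(37*Abs(u)).
Evaluating at (u, v) = (1/2, pi):
  L = 0, M = 0, N = 3*sqrt(37)/37.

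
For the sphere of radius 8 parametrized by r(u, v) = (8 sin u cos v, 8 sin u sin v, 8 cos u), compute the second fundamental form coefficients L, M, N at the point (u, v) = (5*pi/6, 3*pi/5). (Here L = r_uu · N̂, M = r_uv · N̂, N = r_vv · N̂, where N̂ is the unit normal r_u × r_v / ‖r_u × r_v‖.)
L = -8;  M = 0;  N = -2

Compute the unit normal N̂(u, v) = (sin(u)^2*cos(v)/Abs(sin(u)), sin(u)^2*sin(v)/Abs(sin(u)), sin(2*u)/(2*Abs(sin(u)))), and the second partials r_uu, r_uv, r_vv. Take dot products:
  L(u, v) = r_uu · N̂ = -8*sin(u)/Abs(sin(u)),
  M(u, v) = r_uv · N̂ = 0,
  N(u, v) = r_vv · N̂ = -8*sin(u)^3/Abs(sin(u)).
Evaluating at (u, v) = (5*pi/6, 3*pi/5):
  L = -8, M = 0, N = -2.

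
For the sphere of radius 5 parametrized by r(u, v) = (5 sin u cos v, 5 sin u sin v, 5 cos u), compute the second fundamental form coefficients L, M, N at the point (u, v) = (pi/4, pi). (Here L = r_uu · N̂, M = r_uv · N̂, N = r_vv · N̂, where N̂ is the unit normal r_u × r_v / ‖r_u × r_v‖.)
L = -5;  M = 0;  N = -5/2

Compute the unit normal N̂(u, v) = (sin(u)^2*cos(v)/Abs(sin(u)), sin(u)^2*sin(v)/Abs(sin(u)), sin(2*u)/(2*Abs(sin(u)))), and the second partials r_uu, r_uv, r_vv. Take dot products:
  L(u, v) = r_uu · N̂ = -5*sin(u)/Abs(sin(u)),
  M(u, v) = r_uv · N̂ = 0,
  N(u, v) = r_vv · N̂ = -5*sin(u)^3/Abs(sin(u)).
Evaluating at (u, v) = (pi/4, pi):
  L = -5, M = 0, N = -5/2.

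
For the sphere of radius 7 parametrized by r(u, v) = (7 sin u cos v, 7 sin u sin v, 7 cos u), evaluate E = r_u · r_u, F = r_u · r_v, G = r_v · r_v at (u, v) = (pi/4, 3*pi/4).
E = 49;  F = 0;  G = 49/2

Partials: r_u = (7*cos(u)*cos(v), 7*sin(v)*cos(u), -7*sin(u)), r_v = (-7*sin(u)*sin(v), 7*sin(u)*cos(v), 0). As functions of (u, v):
  E = r_u · r_u = 49,
  F = r_u · r_v = 0,
  G = r_v · r_v = 49*sin(u)^2.
Evaluating at (u, v) = (pi/4, 3*pi/4): E = 49, F = 0, G = 49/2.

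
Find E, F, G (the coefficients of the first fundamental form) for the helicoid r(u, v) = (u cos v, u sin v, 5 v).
E = 1;  F = 0;  G = u^2 + 25

Compute partials: r_u = (cos(v), sin(v), 0), r_v = (-u*sin(v), u*cos(v), 5). Then
  E = r_u · r_u = 1,
  F = r_u · r_v = 0,
  G = r_v · r_v = u^2 + 25.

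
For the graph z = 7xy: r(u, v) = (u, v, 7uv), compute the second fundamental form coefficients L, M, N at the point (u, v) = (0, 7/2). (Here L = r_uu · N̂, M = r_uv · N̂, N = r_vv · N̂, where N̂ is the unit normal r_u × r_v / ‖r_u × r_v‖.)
L = 0;  M = 14*sqrt(2405)/2405;  N = 0

Compute the unit normal N̂(u, v) = (-7*v/sqrt(49*u^2 + 49*v^2 + 1), -7*u/sqrt(49*u^2 + 49*v^2 + 1), 1/sqrt(49*u^2 + 49*v^2 + 1)), and the second partials r_uu, r_uv, r_vv. Take dot products:
  L(u, v) = r_uu · N̂ = 0,
  M(u, v) = r_uv · N̂ = 7/sqrt(49*u^2 + 49*v^2 + 1),
  N(u, v) = r_vv · N̂ = 0.
Evaluating at (u, v) = (0, 7/2):
  L = 0, M = 14*sqrt(2405)/2405, N = 0.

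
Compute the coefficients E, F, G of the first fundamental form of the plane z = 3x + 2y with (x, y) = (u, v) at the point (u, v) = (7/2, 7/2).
E = 10;  F = 6;  G = 5

Partials: r_u = (1, 0, 3), r_v = (0, 1, 2). As functions of (u, v):
  E = r_u · r_u = 10,
  F = r_u · r_v = 6,
  G = r_v · r_v = 5.
Evaluating at (u, v) = (7/2, 7/2): E = 10, F = 6, G = 5.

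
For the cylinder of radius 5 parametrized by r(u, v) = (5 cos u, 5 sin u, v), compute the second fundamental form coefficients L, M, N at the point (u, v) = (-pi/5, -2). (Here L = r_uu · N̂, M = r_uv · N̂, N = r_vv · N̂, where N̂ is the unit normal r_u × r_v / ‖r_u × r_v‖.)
L = -5;  M = 0;  N = 0

Compute the unit normal N̂(u, v) = (cos(u), sin(u), 0), and the second partials r_uu, r_uv, r_vv. Take dot products:
  L(u, v) = r_uu · N̂ = -5,
  M(u, v) = r_uv · N̂ = 0,
  N(u, v) = r_vv · N̂ = 0.
Evaluating at (u, v) = (-pi/5, -2):
  L = -5, M = 0, N = 0.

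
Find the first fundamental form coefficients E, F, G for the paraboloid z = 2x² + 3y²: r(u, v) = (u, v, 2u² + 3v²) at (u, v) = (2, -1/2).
E = 65;  F = -24;  G = 10

Partials: r_u = (1, 0, 4*u), r_v = (0, 1, 6*v). As functions of (u, v):
  E = r_u · r_u = 16*u^2 + 1,
  F = r_u · r_v = 24*u*v,
  G = r_v · r_v = 36*v^2 + 1.
Evaluating at (u, v) = (2, -1/2): E = 65, F = -24, G = 10.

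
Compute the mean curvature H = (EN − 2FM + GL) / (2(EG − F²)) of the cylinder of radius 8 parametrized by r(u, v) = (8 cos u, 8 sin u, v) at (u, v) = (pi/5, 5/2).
H = -1/16

With E = 64, F = 0, G = 1, L = -8, M = 0, N = 0, assemble
  H = (EN − 2FM + GL) / (2(EG − F²)) = -1/16.
At (u, v) = (pi/5, 5/2): H = -1/16.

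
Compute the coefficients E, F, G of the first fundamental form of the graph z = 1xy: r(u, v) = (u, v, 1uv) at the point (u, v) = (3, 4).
E = 17;  F = 12;  G = 10

Partials: r_u = (1, 0, v), r_v = (0, 1, u). As functions of (u, v):
  E = r_u · r_u = v^2 + 1,
  F = r_u · r_v = u*v,
  G = r_v · r_v = u^2 + 1.
Evaluating at (u, v) = (3, 4): E = 17, F = 12, G = 10.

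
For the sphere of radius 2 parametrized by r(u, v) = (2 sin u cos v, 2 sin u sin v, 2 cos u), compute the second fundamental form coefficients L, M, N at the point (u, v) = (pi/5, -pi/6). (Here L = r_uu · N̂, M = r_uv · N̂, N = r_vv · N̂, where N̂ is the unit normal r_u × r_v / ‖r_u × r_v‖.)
L = -2;  M = 0;  N = -5/4 + sqrt(5)/4

Compute the unit normal N̂(u, v) = (sin(u)^2*cos(v)/Abs(sin(u)), sin(u)^2*sin(v)/Abs(sin(u)), sin(2*u)/(2*Abs(sin(u)))), and the second partials r_uu, r_uv, r_vv. Take dot products:
  L(u, v) = r_uu · N̂ = -2*sin(u)/Abs(sin(u)),
  M(u, v) = r_uv · N̂ = 0,
  N(u, v) = r_vv · N̂ = -2*sin(u)^3/Abs(sin(u)).
Evaluating at (u, v) = (pi/5, -pi/6):
  L = -2, M = 0, N = -5/4 + sqrt(5)/4.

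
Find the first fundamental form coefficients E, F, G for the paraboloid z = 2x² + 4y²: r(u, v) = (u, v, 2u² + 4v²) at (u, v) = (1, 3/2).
E = 17;  F = 48;  G = 145

Partials: r_u = (1, 0, 4*u), r_v = (0, 1, 8*v). As functions of (u, v):
  E = r_u · r_u = 16*u^2 + 1,
  F = r_u · r_v = 32*u*v,
  G = r_v · r_v = 64*v^2 + 1.
Evaluating at (u, v) = (1, 3/2): E = 17, F = 48, G = 145.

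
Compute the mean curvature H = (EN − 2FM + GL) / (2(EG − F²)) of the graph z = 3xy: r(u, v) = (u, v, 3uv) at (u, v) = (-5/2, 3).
H = 1620*sqrt(553)/305809

With E = 9*v^2 + 1, F = 9*u*v, G = 9*u^2 + 1, L = 0, M = 3/sqrt(9*u^2 + 9*v^2 + 1), N = 0, assemble
  H = (EN − 2FM + GL) / (2(EG − F²)) = -27*u*v/(9*u^2 + 9*v^2 + 1)^(3/2).
At (u, v) = (-5/2, 3): H = 1620*sqrt(553)/305809.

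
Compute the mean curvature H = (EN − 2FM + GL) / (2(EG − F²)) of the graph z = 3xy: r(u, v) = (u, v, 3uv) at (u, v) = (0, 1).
H = 0

With E = 9*v^2 + 1, F = 9*u*v, G = 9*u^2 + 1, L = 0, M = 3/sqrt(9*u^2 + 9*v^2 + 1), N = 0, assemble
  H = (EN − 2FM + GL) / (2(EG − F²)) = -27*u*v/(9*u^2 + 9*v^2 + 1)^(3/2).
At (u, v) = (0, 1): H = 0.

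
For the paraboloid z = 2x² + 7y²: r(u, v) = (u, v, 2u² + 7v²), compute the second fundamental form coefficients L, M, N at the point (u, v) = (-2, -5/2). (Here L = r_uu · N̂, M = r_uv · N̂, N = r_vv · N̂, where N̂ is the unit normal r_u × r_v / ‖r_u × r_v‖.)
L = 2*sqrt(1290)/645;  M = 0;  N = 7*sqrt(1290)/645

Compute the unit normal N̂(u, v) = (-4*u/sqrt(16*u^2 + 196*v^2 + 1), -14*v/sqrt(16*u^2 + 196*v^2 + 1), 1/sqrt(16*u^2 + 196*v^2 + 1)), and the second partials r_uu, r_uv, r_vv. Take dot products:
  L(u, v) = r_uu · N̂ = 4/sqrt(16*u^2 + 196*v^2 + 1),
  M(u, v) = r_uv · N̂ = 0,
  N(u, v) = r_vv · N̂ = 14/sqrt(16*u^2 + 196*v^2 + 1).
Evaluating at (u, v) = (-2, -5/2):
  L = 2*sqrt(1290)/645, M = 0, N = 7*sqrt(1290)/645.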